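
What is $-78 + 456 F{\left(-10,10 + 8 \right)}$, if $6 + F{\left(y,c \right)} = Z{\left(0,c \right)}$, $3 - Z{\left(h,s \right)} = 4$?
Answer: $-3270$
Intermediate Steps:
$Z{\left(h,s \right)} = -1$ ($Z{\left(h,s \right)} = 3 - 4 = -1$)
$F{\left(y,c \right)} = -7$ ($F{\left(y,c \right)} = -6 - 1 = -7$)
$-78 + 456 F{\left(-10,10 + 8 \right)} = -78 + 456 \left(-7\right) = -78 - 3192 = -3270$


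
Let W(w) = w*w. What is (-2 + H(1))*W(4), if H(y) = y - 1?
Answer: -32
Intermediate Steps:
W(w) = w²
H(y) = -1 + y
(-2 + H(1))*W(4) = (-2 + (-1 + 1))*4² = (-2 + 0)*16 = -2*16 = -32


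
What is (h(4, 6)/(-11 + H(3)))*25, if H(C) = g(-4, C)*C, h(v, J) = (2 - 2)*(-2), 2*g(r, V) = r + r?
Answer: 0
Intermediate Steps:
g(r, V) = r (g(r, V) = (r + r)/2 = (2*r)/2 = r)
h(v, J) = 0 (h(v, J) = 0*(-2) = 0)
H(C) = -4*C
(h(4, 6)/(-11 + H(3)))*25 = (0/(-11 - 4*3))*25 = (0/(-11 - 12))*25 = (0/(-23))*25 = -1/23*0*25 = 0*25 = 0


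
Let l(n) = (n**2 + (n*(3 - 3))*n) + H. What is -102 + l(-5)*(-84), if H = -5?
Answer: -1782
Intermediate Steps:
l(n) = -5 + n**2 (l(n) = (n**2 + (n*(3 - 3))*n) - 5 = (n**2 + (n*0)*n) - 5 = (n**2 + 0*n) - 5 = (n**2 + 0) - 5 = n**2 - 5 = -5 + n**2)
-102 + l(-5)*(-84) = -102 + (-5 + (-5)**2)*(-84) = -102 + (-5 + 25)*(-84) = -102 + 20*(-84) = -102 - 1680 = -1782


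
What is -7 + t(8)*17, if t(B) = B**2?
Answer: 1081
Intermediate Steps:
-7 + t(8)*17 = -7 + 8**2*17 = -7 + 64*17 = -7 + 1088 = 1081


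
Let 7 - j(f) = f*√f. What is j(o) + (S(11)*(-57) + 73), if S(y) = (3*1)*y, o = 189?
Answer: -1801 - 567*√21 ≈ -4399.3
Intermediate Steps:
j(f) = 7 - f^(3/2) (j(f) = 7 - f*√f = 7 - f^(3/2))
S(y) = 3*y
j(o) + (S(11)*(-57) + 73) = (7 - 189^(3/2)) + ((3*11)*(-57) + 73) = (7 - 567*√21) + (33*(-57) + 73) = (7 - 567*√21) + (-1881 + 73) = (7 - 567*√21) - 1808 = -1801 - 567*√21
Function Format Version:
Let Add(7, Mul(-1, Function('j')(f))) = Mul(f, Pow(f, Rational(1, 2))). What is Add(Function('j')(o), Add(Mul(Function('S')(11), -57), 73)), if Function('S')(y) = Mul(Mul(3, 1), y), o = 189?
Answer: Add(-1801, Mul(-567, Pow(21, Rational(1, 2)))) ≈ -4399.3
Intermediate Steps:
Function('j')(f) = Add(7, Mul(-1, Pow(f, Rational(3, 2)))) (Function('j')(f) = Add(7, Mul(-1, Mul(f, Pow(f, Rational(1, 2))))) = Add(7, Mul(-1, Pow(f, Rational(3, 2)))))
Function('S')(y) = Mul(3, y)
Add(Function('j')(o), Add(Mul(Function('S')(11), -57), 73)) = Add(Add(7, Mul(-1, Pow(189, Rational(3, 2)))), Add(Mul(Mul(3, 11), -57), 73)) = Add(Add(7, Mul(-1, Mul(567, Pow(21, Rational(1, 2))))), Add(Mul(33, -57), 73)) = Add(Add(7, Mul(-567, Pow(21, Rational(1, 2)))), Add(-1881, 73)) = Add(Add(7, Mul(-567, Pow(21, Rational(1, 2)))), -1808) = Add(-1801, Mul(-567, Pow(21, Rational(1, 2))))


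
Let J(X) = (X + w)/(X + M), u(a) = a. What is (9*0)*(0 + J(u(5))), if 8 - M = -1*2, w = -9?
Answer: 0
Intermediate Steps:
M = 10 (M = 8 - (-1)*2 = 8 - 1*(-2) = 8 + 2 = 10)
J(X) = (-9 + X)/(10 + X) (J(X) = (X - 9)/(X + 10) = (-9 + X)/(10 + X))
(9*0)*(0 + J(u(5))) = (9*0)*(0 + (-9 + 5)/(10 + 5)) = 0*(0 - 4/15) = 0*(-4/15) = 0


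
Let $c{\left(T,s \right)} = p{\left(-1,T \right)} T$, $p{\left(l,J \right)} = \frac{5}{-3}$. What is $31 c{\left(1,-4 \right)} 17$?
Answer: $- \frac{2635}{3} \approx -878.33$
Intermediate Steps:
$p{\left(l,J \right)} = - \frac{5}{3}$ ($p{\left(l,J \right)} = 5 \left(- \frac{1}{3}\right) = - \frac{5}{3}$)
$c{\left(T,s \right)} = - \frac{5 T}{3}$
$31 c{\left(1,-4 \right)} 17 = 31 \left(\left(- \frac{5}{3}\right) 1\right) 17 = 31 \left(- \frac{5}{3}\right) 17 = \left(- \frac{155}{3}\right) 17 = - \frac{2635}{3}$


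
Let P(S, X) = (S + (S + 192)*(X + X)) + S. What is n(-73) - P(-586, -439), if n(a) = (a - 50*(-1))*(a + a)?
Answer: -341402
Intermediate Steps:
P(S, X) = 2*S + 2*X*(192 + S) (P(S, X) = (S + (192 + S)*(2*X)) + S = (S + 2*X*(192 + S)) + S = 2*S + 2*X*(192 + S))
n(a) = 2*a*(50 + a) (n(a) = (a + 50)*(2*a) = (50 + a)*(2*a) = 2*a*(50 + a))
n(-73) - P(-586, -439) = 2*(-73)*(50 - 73) - (2*(-586) + 384*(-439) + 2*(-586)*(-439)) = 2*(-73)*(-23) - (-1172 - 168576 + 514508) = 3358 - 1*344760 = 3358 - 344760 = -341402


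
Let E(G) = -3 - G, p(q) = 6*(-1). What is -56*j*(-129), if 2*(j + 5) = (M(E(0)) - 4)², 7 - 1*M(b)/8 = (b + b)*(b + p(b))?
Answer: 521536680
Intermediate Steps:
p(q) = -6
M(b) = 56 - 16*b*(-6 + b) (M(b) = 56 - 8*(b + b)*(b - 6) = 56 - 8*2*b*(-6 + b) = 56 - 16*b*(-6 + b))
j = 72195 (j = -5 + ((56 - 16*(-3 - 1*0)² + 96*(-3 - 1*0)) - 4)²/2 = -5 + ((56 - 16*(-3 + 0)² + 96*(-3 + 0)) - 4)²/2 = -5 + ((56 - 16*(-3)² + 96*(-3)) - 4)²/2 = -5 + ((56 - 16*9 - 288) - 4)²/2 = -5 + ((56 - 144 - 288) - 4)²/2 = -5 + (-376 - 4)²/2 = -5 + (½)*(-380)² = -5 + (½)*144400 = -5 + 72200 = 72195)
-56*j*(-129) = -56*72195*(-129) = -4042920*(-129) = 521536680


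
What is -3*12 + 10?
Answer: -26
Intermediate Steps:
-3*12 + 10 = -36 + 10 = -26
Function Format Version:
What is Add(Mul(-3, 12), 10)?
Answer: -26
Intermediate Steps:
Add(Mul(-3, 12), 10) = Add(-36, 10) = -26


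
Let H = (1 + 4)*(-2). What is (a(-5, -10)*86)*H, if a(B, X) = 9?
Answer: -7740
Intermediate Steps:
H = -10 (H = 5*(-2) = -10)
(a(-5, -10)*86)*H = (9*86)*(-10) = 774*(-10) = -7740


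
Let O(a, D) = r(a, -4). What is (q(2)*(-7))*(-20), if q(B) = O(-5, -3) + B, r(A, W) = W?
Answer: -280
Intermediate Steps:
O(a, D) = -4
q(B) = -4 + B
(q(2)*(-7))*(-20) = ((-4 + 2)*(-7))*(-20) = -2*(-7)*(-20) = 14*(-20) = -280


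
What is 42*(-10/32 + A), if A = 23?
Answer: 7623/8 ≈ 952.88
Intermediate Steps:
42*(-10/32 + A) = 42*(-10/32 + 23) = 42*(-10*1/32 + 23) = 42*(-5/16 + 23) = 42*(363/16) = 7623/8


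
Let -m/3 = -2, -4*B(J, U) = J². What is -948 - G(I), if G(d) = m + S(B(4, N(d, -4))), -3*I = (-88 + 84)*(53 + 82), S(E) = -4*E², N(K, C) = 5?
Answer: -890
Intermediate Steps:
B(J, U) = -J²/4
m = 6 (m = -3*(-2) = 6)
I = 180 (I = -(-88 + 84)*(53 + 82)/3 = -(-4)*135/3 = -⅓*(-540) = 180)
G(d) = -58 (G(d) = 6 - 4*(-¼*4²)² = 6 - 4*(-¼*16)² = 6 - 4*(-4)² = 6 - 4*16 = 6 - 64 = -58)
-948 - G(I) = -948 - 1*(-58) = -948 + 58 = -890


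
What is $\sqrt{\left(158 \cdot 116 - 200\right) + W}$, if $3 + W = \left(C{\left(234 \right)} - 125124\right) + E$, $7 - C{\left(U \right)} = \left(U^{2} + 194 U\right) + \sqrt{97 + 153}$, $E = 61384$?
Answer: $\sqrt{-145760 - 5 \sqrt{10}} \approx 381.81 i$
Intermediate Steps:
$C{\left(U \right)} = 7 - U^{2} - 194 U - 5 \sqrt{10}$ ($C{\left(U \right)} = 7 - \left(\left(U^{2} + 194 U\right) + \sqrt{97 + 153}\right) = 7 - \left(\left(U^{2} + 194 U\right) + \sqrt{250}\right) = 7 - \left(\left(U^{2} + 194 U\right) + 5 \sqrt{10}\right) = 7 - \left(U^{2} + 5 \sqrt{10} + 194 U\right) = 7 - U^{2} - 194 U - 5 \sqrt{10}$)
$W = -163888 - 5 \sqrt{10}$ ($W = -3 + \left(\left(\left(7 - 234^{2} - 45396 - 5 \sqrt{10}\right) - 125124\right) + 61384\right) = -3 + \left(\left(\left(7 - 54756 - 45396 - 5 \sqrt{10}\right) - 125124\right) + 61384\right) = -3 + \left(\left(\left(-100145 - 5 \sqrt{10}\right) - 125124\right) + 61384\right) = -3 + \left(\left(-225269 - 5 \sqrt{10}\right) + 61384\right) = -3 - \left(163885 + 5 \sqrt{10}\right) = -163888 - 5 \sqrt{10} \approx -1.639 \cdot 10^{5}$)
$\sqrt{\left(158 \cdot 116 - 200\right) + W} = \sqrt{\left(158 \cdot 116 - 200\right) - \left(163888 + 5 \sqrt{10}\right)} = \sqrt{\left(18328 - 200\right) - \left(163888 + 5 \sqrt{10}\right)} = \sqrt{18128 - \left(163888 + 5 \sqrt{10}\right)} = \sqrt{-145760 - 5 \sqrt{10}}$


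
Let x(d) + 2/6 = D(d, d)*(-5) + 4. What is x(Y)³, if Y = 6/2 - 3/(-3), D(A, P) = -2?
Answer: 68921/27 ≈ 2552.6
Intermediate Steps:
Y = 4 (Y = 6*(½) - 3*(-⅓) = 3 + 1 = 4)
x(d) = 41/3 (x(d) = -⅓ + (-2*(-5) + 4) = -⅓ + (10 + 4) = -⅓ + 14 = 41/3)
x(Y)³ = (41/3)³ = 68921/27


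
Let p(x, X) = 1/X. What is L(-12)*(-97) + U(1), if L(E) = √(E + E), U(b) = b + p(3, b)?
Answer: 2 - 194*I*√6 ≈ 2.0 - 475.2*I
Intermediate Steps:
U(b) = b + 1/b
L(E) = √2*√E (L(E) = √(2*E) = √2*√E)
L(-12)*(-97) + U(1) = (√2*√(-12))*(-97) + (1 + 1/1) = (√2*(2*I*√3))*(-97) + (1 + 1) = (2*I*√6)*(-97) + 2 = -194*I*√6 + 2 = 2 - 194*I*√6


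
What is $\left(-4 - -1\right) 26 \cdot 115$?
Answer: $-8970$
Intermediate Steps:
$\left(-4 - -1\right) 26 \cdot 115 = \left(-4 + 1\right) 2990 = \left(-3\right) 2990 = -8970$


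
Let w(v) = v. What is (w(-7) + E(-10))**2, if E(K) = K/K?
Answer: 36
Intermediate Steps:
E(K) = 1
(w(-7) + E(-10))**2 = (-7 + 1)**2 = (-6)**2 = 36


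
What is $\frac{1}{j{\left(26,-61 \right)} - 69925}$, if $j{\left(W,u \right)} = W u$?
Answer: $- \frac{1}{71511} \approx -1.3984 \cdot 10^{-5}$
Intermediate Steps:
$\frac{1}{j{\left(26,-61 \right)} - 69925} = \frac{1}{26 \left(-61\right) - 69925} = \frac{1}{-1586 - 69925} = \frac{1}{-71511} = - \frac{1}{71511}$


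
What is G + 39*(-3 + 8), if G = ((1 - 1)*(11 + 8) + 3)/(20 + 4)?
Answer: 1561/8 ≈ 195.13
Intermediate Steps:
G = 1/8 (G = (0*19 + 3)/24 = (0 + 3)*(1/24) = 3*(1/24) = 1/8 ≈ 0.12500)
G + 39*(-3 + 8) = 1/8 + 39*(-3 + 8) = 1/8 + 39*5 = 1/8 + 195 = 1561/8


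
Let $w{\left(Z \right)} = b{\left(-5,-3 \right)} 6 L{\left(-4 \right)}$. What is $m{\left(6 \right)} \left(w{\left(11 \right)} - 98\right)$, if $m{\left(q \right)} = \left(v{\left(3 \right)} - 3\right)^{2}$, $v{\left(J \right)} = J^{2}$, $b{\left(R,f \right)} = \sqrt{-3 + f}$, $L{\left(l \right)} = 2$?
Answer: $-3528 + 432 i \sqrt{6} \approx -3528.0 + 1058.2 i$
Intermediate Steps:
$w{\left(Z \right)} = 12 i \sqrt{6}$ ($w{\left(Z \right)} = \sqrt{-3 - 3} \cdot 6 \cdot 2 = \sqrt{-6} \cdot 6 \cdot 2 = i \sqrt{6} \cdot 6 \cdot 2 = 6 i \sqrt{6} \cdot 2 = 12 i \sqrt{6}$)
$m{\left(q \right)} = 36$ ($m{\left(q \right)} = \left(3^{2} - 3\right)^{2} = \left(9 - 3\right)^{2} = 6^{2} = 36$)
$m{\left(6 \right)} \left(w{\left(11 \right)} - 98\right) = 36 \left(12 i \sqrt{6} - 98\right) = 36 \left(-98 + 12 i \sqrt{6}\right) = -3528 + 432 i \sqrt{6}$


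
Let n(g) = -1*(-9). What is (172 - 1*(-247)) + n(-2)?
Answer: 428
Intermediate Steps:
n(g) = 9
(172 - 1*(-247)) + n(-2) = (172 - 1*(-247)) + 9 = (172 + 247) + 9 = 419 + 9 = 428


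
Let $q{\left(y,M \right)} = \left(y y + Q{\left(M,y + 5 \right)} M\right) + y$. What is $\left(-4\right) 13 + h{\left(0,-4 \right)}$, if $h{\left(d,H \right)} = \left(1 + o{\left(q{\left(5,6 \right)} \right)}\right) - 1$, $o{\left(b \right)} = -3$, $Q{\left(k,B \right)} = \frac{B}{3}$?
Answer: $-55$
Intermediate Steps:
$Q{\left(k,B \right)} = \frac{B}{3}$ ($Q{\left(k,B \right)} = B \frac{1}{3} = \frac{B}{3}$)
$q{\left(y,M \right)} = y + y^{2} + M \left(\frac{5}{3} + \frac{y}{3}\right)$ ($q{\left(y,M \right)} = \left(y y + \frac{y + 5}{3} M\right) + y = \left(y^{2} + \frac{5 + y}{3} M\right) + y = \left(y^{2} + \left(\frac{5}{3} + \frac{y}{3}\right) M\right) + y = \left(y^{2} + M \left(\frac{5}{3} + \frac{y}{3}\right)\right) + y = y + y^{2} + M \left(\frac{5}{3} + \frac{y}{3}\right)$)
$h{\left(d,H \right)} = -3$ ($h{\left(d,H \right)} = \left(1 - 3\right) - 1 = -2 - 1 = -3$)
$\left(-4\right) 13 + h{\left(0,-4 \right)} = \left(-4\right) 13 - 3 = -52 - 3 = -55$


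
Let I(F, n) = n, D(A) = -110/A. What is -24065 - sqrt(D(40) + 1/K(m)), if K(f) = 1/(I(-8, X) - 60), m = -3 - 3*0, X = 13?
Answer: -24065 - I*sqrt(199)/2 ≈ -24065.0 - 7.0534*I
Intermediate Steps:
m = -3 (m = -3 + 0 = -3)
K(f) = -1/47 (K(f) = 1/(13 - 60) = 1/(-47) = -1/47)
-24065 - sqrt(D(40) + 1/K(m)) = -24065 - sqrt(-110/40 + 1/(-1/47)) = -24065 - sqrt(-110*1/40 - 47) = -24065 - sqrt(-11/4 - 47) = -24065 - sqrt(-199/4) = -24065 - I*sqrt(199)/2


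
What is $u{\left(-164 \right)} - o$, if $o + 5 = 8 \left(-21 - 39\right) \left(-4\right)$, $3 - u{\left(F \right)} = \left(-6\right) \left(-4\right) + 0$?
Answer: $-1936$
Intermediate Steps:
$u{\left(F \right)} = -21$ ($u{\left(F \right)} = 3 - \left(\left(-6\right) \left(-4\right) + 0\right) = 3 - \left(24 + 0\right) = 3 - 24 = -21$)
$o = 1915$ ($o = -5 + 8 \left(-21 - 39\right) \left(-4\right) = -5 + 8 \left(-60\right) \left(-4\right) = -5 - -1920 = -5 + 1920 = 1915$)
$u{\left(-164 \right)} - o = -21 - 1915 = -1936$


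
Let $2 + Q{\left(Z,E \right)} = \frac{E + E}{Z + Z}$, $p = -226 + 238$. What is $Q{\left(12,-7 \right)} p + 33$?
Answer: $2$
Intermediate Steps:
$p = 12$
$Q{\left(Z,E \right)} = -2 + \frac{E}{Z}$ ($Q{\left(Z,E \right)} = -2 + \frac{E + E}{Z + Z} = -2 + \frac{2 E}{2 Z} = -2 + 2 E \frac{1}{2 Z} = -2 + \frac{E}{Z}$)
$Q{\left(12,-7 \right)} p + 33 = \left(-2 - \frac{7}{12}\right) 12 + 33 = \left(- \frac{31}{12}\right) 12 + 33 = -31 + 33 = 2$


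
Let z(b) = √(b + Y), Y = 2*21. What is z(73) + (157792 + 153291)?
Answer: 311083 + √115 ≈ 3.1109e+5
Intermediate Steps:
Y = 42
z(b) = √(42 + b) (z(b) = √(b + 42) = √(42 + b))
z(73) + (157792 + 153291) = √(42 + 73) + (157792 + 153291) = √115 + 311083 = 311083 + √115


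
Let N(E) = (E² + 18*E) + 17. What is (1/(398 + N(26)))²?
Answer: 1/2430481 ≈ 4.1144e-7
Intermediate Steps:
N(E) = 17 + E² + 18*E
(1/(398 + N(26)))² = (1/(398 + (17 + 26² + 18*26)))² = (1/(398 + (17 + 676 + 468)))² = (1/(398 + 1161))² = (1/1559)² = 1/2430481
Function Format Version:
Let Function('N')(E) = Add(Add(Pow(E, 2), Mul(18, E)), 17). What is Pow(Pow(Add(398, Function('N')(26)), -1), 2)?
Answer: Rational(1, 2430481) ≈ 4.1144e-7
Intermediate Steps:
Function('N')(E) = Add(17, Pow(E, 2), Mul(18, E))
Pow(Pow(Add(398, Function('N')(26)), -1), 2) = Pow(Pow(Add(398, Add(17, Pow(26, 2), Mul(18, 26))), -1), 2) = Pow(Pow(Add(398, Add(17, 676, 468)), -1), 2) = Pow(Pow(Add(398, 1161), -1), 2) = Pow(Pow(1559, -1), 2) = Pow(Rational(1, 1559), 2) = Rational(1, 2430481)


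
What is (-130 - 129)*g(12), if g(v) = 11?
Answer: -2849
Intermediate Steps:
(-130 - 129)*g(12) = (-130 - 129)*11 = -259*11 = -2849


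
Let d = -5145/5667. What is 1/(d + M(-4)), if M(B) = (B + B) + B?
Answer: -1889/24383 ≈ -0.077472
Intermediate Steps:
M(B) = 3*B (M(B) = 2*B + B = 3*B)
d = -1715/1889 (d = -5145*1/5667 = -1715/1889 ≈ -0.90789)
1/(d + M(-4)) = 1/(-1715/1889 + 3*(-4)) = 1/(-1715/1889 - 12) = 1/(-24383/1889) = -1889/24383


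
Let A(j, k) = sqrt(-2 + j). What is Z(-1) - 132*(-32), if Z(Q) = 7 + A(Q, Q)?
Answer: 4231 + I*sqrt(3) ≈ 4231.0 + 1.732*I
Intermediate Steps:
Z(Q) = 7 + sqrt(-2 + Q)
Z(-1) - 132*(-32) = (7 + sqrt(-2 - 1)) - 132*(-32) = (7 + sqrt(-3)) + 4224 = (7 + I*sqrt(3)) + 4224 = 4231 + I*sqrt(3)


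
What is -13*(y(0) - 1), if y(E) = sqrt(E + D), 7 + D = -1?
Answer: 13 - 26*I*sqrt(2) ≈ 13.0 - 36.77*I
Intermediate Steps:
D = -8 (D = -7 - 1 = -8)
y(E) = sqrt(-8 + E) (y(E) = sqrt(E - 8) = sqrt(-8 + E))
-13*(y(0) - 1) = -13*(sqrt(-8 + 0) - 1) = -13*(sqrt(-8) - 1) = -13*(2*I*sqrt(2) - 1) = -13*(-1 + 2*I*sqrt(2)) = 13 - 26*I*sqrt(2)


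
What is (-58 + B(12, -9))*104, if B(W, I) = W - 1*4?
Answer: -5200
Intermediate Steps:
B(W, I) = -4 + W (B(W, I) = W - 4 = -4 + W)
(-58 + B(12, -9))*104 = (-58 + (-4 + 12))*104 = (-58 + 8)*104 = -50*104 = -5200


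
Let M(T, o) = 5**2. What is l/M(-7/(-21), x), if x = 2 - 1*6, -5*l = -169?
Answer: 169/125 ≈ 1.3520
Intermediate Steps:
l = 169/5 (l = -1/5*(-169) = 169/5 ≈ 33.800)
x = -4 (x = 2 - 6 = -4)
M(T, o) = 25
l/M(-7/(-21), x) = (169/5)/25 = (169/5)*(1/25) = 169/125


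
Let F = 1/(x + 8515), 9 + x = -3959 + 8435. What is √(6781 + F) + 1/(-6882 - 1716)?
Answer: -1/8598 + √1142817702026/12982 ≈ 82.347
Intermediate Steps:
x = 4467 (x = -9 + (-3959 + 8435) = -9 + 4476 = 4467)
F = 1/12982 (F = 1/(4467 + 8515) = 1/12982 ≈ 7.7030e-5)
√(6781 + F) + 1/(-6882 - 1716) = √(6781 + 1/12982) + 1/(-6882 - 1716) = √(88030943/12982) + 1/(-8598) = √1142817702026/12982 - 1/8598 = -1/8598 + √1142817702026/12982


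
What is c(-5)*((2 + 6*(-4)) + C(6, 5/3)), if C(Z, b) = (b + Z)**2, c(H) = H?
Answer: -1655/9 ≈ -183.89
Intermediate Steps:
C(Z, b) = (Z + b)**2
c(-5)*((2 + 6*(-4)) + C(6, 5/3)) = -5*((2 + 6*(-4)) + (6 + 5/3)**2) = -5*((2 - 24) + (6 + 5*(1/3))**2) = -5*(-22 + (6 + 5/3)**2) = -5*(-22 + (23/3)**2) = -5*(-22 + 529/9) = -5*331/9 = -1655/9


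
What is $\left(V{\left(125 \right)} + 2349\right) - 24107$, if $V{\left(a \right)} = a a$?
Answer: $-6133$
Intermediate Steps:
$V{\left(a \right)} = a^{2}$
$\left(V{\left(125 \right)} + 2349\right) - 24107 = \left(125^{2} + 2349\right) - 24107 = \left(15625 + 2349\right) - 24107 = 17974 - 24107 = -6133$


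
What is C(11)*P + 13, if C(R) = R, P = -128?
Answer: -1395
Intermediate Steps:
C(11)*P + 13 = 11*(-128) + 13 = -1408 + 13 = -1395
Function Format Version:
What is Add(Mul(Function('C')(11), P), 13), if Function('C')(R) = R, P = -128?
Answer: -1395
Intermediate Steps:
Add(Mul(Function('C')(11), P), 13) = Add(Mul(11, -128), 13) = Add(-1408, 13) = -1395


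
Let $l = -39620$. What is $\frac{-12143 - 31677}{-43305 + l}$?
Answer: $\frac{8764}{16585} \approx 0.52843$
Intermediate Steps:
$\frac{-12143 - 31677}{-43305 + l} = \frac{-12143 - 31677}{-43305 - 39620} = - \frac{43820}{-82925} = \left(-43820\right) \left(- \frac{1}{82925}\right) = \frac{8764}{16585}$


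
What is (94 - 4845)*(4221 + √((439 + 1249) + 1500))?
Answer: -20053971 - 9502*√797 ≈ -2.0322e+7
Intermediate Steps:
(94 - 4845)*(4221 + √((439 + 1249) + 1500)) = -4751*(4221 + √(1688 + 1500)) = -4751*(4221 + √3188) = -4751*(4221 + 2*√797) = -20053971 - 9502*√797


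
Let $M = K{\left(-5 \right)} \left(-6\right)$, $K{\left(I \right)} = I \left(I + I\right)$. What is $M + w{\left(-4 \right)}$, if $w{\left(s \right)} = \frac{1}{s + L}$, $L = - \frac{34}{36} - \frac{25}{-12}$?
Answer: $- \frac{30936}{103} \approx -300.35$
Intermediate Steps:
$K{\left(I \right)} = 2 I^{2}$ ($K{\left(I \right)} = I 2 I = 2 I^{2}$)
$L = \frac{41}{36}$ ($L = \left(-34\right) \frac{1}{36} - - \frac{25}{12} = - \frac{17}{18} + \frac{25}{12} = \frac{41}{36} \approx 1.1389$)
$M = -300$ ($M = 2 \left(-5\right)^{2} \left(-6\right) = 2 \cdot 25 \left(-6\right) = 50 \left(-6\right) = -300$)
$w{\left(s \right)} = \frac{1}{\frac{41}{36} + s}$ ($w{\left(s \right)} = \frac{1}{s + \frac{41}{36}} = \frac{1}{\frac{41}{36} + s}$)
$M + w{\left(-4 \right)} = -300 + \frac{36}{41 + 36 \left(-4\right)} = -300 + \frac{36}{41 - 144} = -300 + \frac{36}{-103} = -300 + 36 \left(- \frac{1}{103}\right) = -300 - \frac{36}{103} = - \frac{30936}{103}$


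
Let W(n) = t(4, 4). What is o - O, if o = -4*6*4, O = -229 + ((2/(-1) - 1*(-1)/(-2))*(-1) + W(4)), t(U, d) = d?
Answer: 253/2 ≈ 126.50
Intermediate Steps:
W(n) = 4
O = -445/2 (O = -229 + ((2/(-1) - 1*(-1)/(-2))*(-1) + 4) = -229 + ((2*(-1) + 1*(-1/2))*(-1) + 4) = -229 + ((-2 - 1/2)*(-1) + 4) = -229 + (-5/2*(-1) + 4) = -229 + (5/2 + 4) = -229 + 13/2 = -445/2 ≈ -222.50)
o = -96 (o = -24*4 = -96)
o - O = -96 - 1*(-445/2) = -96 + 445/2 = 253/2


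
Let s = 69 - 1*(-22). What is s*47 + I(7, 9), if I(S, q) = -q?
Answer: 4268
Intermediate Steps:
s = 91 (s = 69 + 22 = 91)
s*47 + I(7, 9) = 91*47 - 1*9 = 4277 - 9 = 4268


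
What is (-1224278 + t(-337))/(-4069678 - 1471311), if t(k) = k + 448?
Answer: 1224167/5540989 ≈ 0.22093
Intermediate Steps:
t(k) = 448 + k
(-1224278 + t(-337))/(-4069678 - 1471311) = (-1224278 + (448 - 337))/(-4069678 - 1471311) = (-1224278 + 111)/(-5540989) = -1224167*(-1/5540989) = 1224167/5540989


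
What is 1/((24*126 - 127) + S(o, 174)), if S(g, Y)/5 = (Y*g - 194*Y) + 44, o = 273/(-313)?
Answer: -313/52090029 ≈ -6.0088e-6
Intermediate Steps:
o = -273/313 (o = 273*(-1/313) = -273/313 ≈ -0.87220)
S(g, Y) = 220 - 970*Y + 5*Y*g (S(g, Y) = 5*((Y*g - 194*Y) + 44) = 5*((-194*Y + Y*g) + 44) = 5*(44 - 194*Y + Y*g) = 220 - 970*Y + 5*Y*g)
1/((24*126 - 127) + S(o, 174)) = 1/((24*126 - 127) + (220 - 970*174 + 5*174*(-273/313))) = 1/((3024 - 127) + (220 - 168780 - 237510/313)) = 1/(2897 - 52996790/313) = 1/(-52090029/313) = -313/52090029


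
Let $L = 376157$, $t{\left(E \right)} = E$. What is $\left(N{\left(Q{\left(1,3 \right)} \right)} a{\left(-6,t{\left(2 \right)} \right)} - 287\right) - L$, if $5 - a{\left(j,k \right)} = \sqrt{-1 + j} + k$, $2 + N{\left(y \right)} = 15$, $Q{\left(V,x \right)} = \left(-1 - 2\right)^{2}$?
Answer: $-376405 - 13 i \sqrt{7} \approx -3.7641 \cdot 10^{5} - 34.395 i$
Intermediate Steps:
$Q{\left(V,x \right)} = 9$ ($Q{\left(V,x \right)} = \left(-3\right)^{2} = 9$)
$N{\left(y \right)} = 13$ ($N{\left(y \right)} = -2 + 15 = 13$)
$a{\left(j,k \right)} = 5 - k - \sqrt{-1 + j}$ ($a{\left(j,k \right)} = 5 - \left(\sqrt{-1 + j} + k\right) = 5 - \left(k + \sqrt{-1 + j}\right) = 5 - k - \sqrt{-1 + j}$)
$\left(N{\left(Q{\left(1,3 \right)} \right)} a{\left(-6,t{\left(2 \right)} \right)} - 287\right) - L = \left(13 \left(5 - 2 - \sqrt{-1 - 6}\right) - 287\right) - 376157 = \left(13 \left(5 - 2 - \sqrt{-7}\right) - 287\right) - 376157 = \left(13 \left(5 - 2 - i \sqrt{7}\right) - 287\right) - 376157 = \left(13 \left(3 - i \sqrt{7}\right) - 287\right) - 376157 = \left(\left(39 - 13 i \sqrt{7}\right) - 287\right) - 376157 = \left(-248 - 13 i \sqrt{7}\right) - 376157 = -376405 - 13 i \sqrt{7}$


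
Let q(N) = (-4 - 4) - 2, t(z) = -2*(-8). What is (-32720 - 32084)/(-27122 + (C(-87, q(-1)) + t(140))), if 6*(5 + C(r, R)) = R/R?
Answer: 388824/162665 ≈ 2.3903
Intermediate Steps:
t(z) = 16
q(N) = -10 (q(N) = -8 - 2 = -10)
C(r, R) = -29/6 (C(r, R) = -5 + (R/R)/6 = -5 + (⅙)*1 = -5 + ⅙ = -29/6)
(-32720 - 32084)/(-27122 + (C(-87, q(-1)) + t(140))) = (-32720 - 32084)/(-27122 + (-29/6 + 16)) = -64804/(-27122 + 67/6) = -64804/(-162665/6) = -64804*(-6/162665) = 388824/162665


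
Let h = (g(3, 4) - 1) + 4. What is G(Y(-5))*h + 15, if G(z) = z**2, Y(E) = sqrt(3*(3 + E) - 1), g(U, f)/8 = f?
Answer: -230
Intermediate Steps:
g(U, f) = 8*f
Y(E) = sqrt(8 + 3*E) (Y(E) = sqrt((9 + 3*E) - 1) = sqrt(8 + 3*E))
h = 35 (h = (8*4 - 1) + 4 = (32 - 1) + 4 = 31 + 4 = 35)
G(Y(-5))*h + 15 = (sqrt(8 + 3*(-5)))**2*35 + 15 = (sqrt(8 - 15))**2*35 + 15 = (sqrt(-7))**2*35 + 15 = (I*sqrt(7))**2*35 + 15 = -7*35 + 15 = -245 + 15 = -230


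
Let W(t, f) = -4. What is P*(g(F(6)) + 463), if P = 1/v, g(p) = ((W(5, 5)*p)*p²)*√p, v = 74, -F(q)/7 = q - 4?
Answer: 463/74 + 5488*I*√14/37 ≈ 6.2568 + 554.98*I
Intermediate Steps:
F(q) = 28 - 7*q (F(q) = -7*(q - 4) = -7*(-4 + q) = 28 - 7*q)
g(p) = -4*p^(7/2) (g(p) = ((-4*p)*p²)*√p = (-4*p³)*√p = -4*p^(7/2))
P = 1/74 ≈ 0.013514
P*(g(F(6)) + 463) = (-4*(28 - 7*6)^(7/2) + 463)/74 = (-4*(28 - 42)^(7/2) + 463)/74 = (-(-10976)*I*√14 + 463)/74 = (10976*I*√14 + 463)/74 = (463 + 10976*I*√14)/74 = 463/74 + 5488*I*√14/37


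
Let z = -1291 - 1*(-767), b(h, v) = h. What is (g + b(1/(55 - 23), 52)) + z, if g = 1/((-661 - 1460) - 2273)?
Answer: -36837115/70304 ≈ -523.97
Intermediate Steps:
g = -1/4394 (g = 1/(-2121 - 2273) = 1/(-4394) = -1/4394 ≈ -0.00022758)
z = -524 (z = -1291 + 767 = -524)
(g + b(1/(55 - 23), 52)) + z = (-1/4394 + 1/(55 - 23)) - 524 = (-1/4394 + 1/32) - 524 = 2181/70304 - 524 = -36837115/70304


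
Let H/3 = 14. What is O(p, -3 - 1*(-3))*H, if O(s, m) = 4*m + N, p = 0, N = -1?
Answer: -42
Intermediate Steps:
O(s, m) = -1 + 4*m (O(s, m) = 4*m - 1 = -1 + 4*m)
H = 42 (H = 3*14 = 42)
O(p, -3 - 1*(-3))*H = (-1 + 4*(-3 - 1*(-3)))*42 = (-1 + 4*(-3 + 3))*42 = (-1 + 4*0)*42 = (-1 + 0)*42 = -1*42 = -42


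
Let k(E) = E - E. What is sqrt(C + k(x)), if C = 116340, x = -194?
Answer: 2*sqrt(29085) ≈ 341.09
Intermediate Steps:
k(E) = 0
sqrt(C + k(x)) = sqrt(116340 + 0) = sqrt(116340) = 2*sqrt(29085)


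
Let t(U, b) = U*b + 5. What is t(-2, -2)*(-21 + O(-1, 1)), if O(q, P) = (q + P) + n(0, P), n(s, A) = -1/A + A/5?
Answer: -981/5 ≈ -196.20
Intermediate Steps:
t(U, b) = 5 + U*b
n(s, A) = -1/A + A/5 (n(s, A) = -1/A + A*(⅕) = -1/A + A/5)
O(q, P) = q - 1/P + 6*P/5 (O(q, P) = (q + P) + (-1/P + P/5) = (P + q) + (-1/P + P/5) = q - 1/P + 6*P/5)
t(-2, -2)*(-21 + O(-1, 1)) = (5 - 2*(-2))*(-21 + (-1 - 1/1 + (6/5)*1)) = (5 + 4)*(-21 + (-1 - 1*1 + 6/5)) = 9*(-21 + (-1 - 1 + 6/5)) = 9*(-21 - ⅘) = 9*(-109/5) = -981/5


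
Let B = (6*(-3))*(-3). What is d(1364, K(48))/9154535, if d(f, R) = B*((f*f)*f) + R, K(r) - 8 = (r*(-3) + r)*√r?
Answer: 137036693384/9154535 - 384*√3/9154535 ≈ 14969.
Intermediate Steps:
B = 54 (B = -18*(-3) = 54)
K(r) = 8 - 2*r^(3/2) (K(r) = 8 + (r*(-3) + r)*√r = 8 + (-3*r + r)*√r = 8 + (-2*r)*√r = 8 - 2*r^(3/2))
d(f, R) = R + 54*f³ (d(f, R) = 54*((f*f)*f) + R = 54*(f²*f) + R = 54*f³ + R = R + 54*f³)
d(1364, K(48))/9154535 = ((8 - 384*√3) + 54*1364³)/9154535 = ((8 - 384*√3) + 54*2537716544)*(1/9154535) = ((8 - 384*√3) + 137036693376)*(1/9154535) = (137036693384 - 384*√3)*(1/9154535) = 137036693384/9154535 - 384*√3/9154535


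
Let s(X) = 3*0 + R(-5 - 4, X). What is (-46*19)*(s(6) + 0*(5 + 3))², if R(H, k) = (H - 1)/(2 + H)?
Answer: -87400/49 ≈ -1783.7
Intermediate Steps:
R(H, k) = (-1 + H)/(2 + H)
s(X) = 10/7 (s(X) = 3*0 + (-1 + (-5 - 4))/(2 + (-5 - 4)) = 0 + (-1 - 9)/(2 - 9) = 0 - 10/(-7) = 0 - ⅐*(-10) = 0 + 10/7 = 10/7)
(-46*19)*(s(6) + 0*(5 + 3))² = (-46*19)*(10/7 + 0*(5 + 3))² = -874*(10/7 + 0*8)² = -874*(10/7 + 0)² = -874*(10/7)² = -874*100/49 = -87400/49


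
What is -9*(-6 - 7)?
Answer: 117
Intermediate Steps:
-9*(-6 - 7) = -9*(-13) = 117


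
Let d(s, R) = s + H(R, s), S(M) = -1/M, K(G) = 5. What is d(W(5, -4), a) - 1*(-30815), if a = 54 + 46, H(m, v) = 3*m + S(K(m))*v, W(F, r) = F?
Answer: 31119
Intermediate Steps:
H(m, v) = 3*m - v/5 (H(m, v) = 3*m + (-1/5)*v = 3*m + (-1*⅕)*v = 3*m - v/5)
a = 100
d(s, R) = 3*R + 4*s/5 (d(s, R) = s + (3*R - s/5) = 3*R + 4*s/5)
d(W(5, -4), a) - 1*(-30815) = (3*100 + (⅘)*5) - 1*(-30815) = (300 + 4) + 30815 = 304 + 30815 = 31119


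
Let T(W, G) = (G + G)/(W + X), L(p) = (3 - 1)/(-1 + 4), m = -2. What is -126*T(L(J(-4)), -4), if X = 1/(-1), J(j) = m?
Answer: -3024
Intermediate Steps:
J(j) = -2
L(p) = ⅔ (L(p) = 2/3 = 2*(⅓) = ⅔)
X = -1
T(W, G) = 2*G/(-1 + W) (T(W, G) = (G + G)/(W - 1) = (2*G)/(-1 + W) = 2*G/(-1 + W))
-126*T(L(J(-4)), -4) = -252*(-4)/(-1 + ⅔) = -252*(-4)/(-⅓) = -252*(-4)*(-3) = -126*24 = -3024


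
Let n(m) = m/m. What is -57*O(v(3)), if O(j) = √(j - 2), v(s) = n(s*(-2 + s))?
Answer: -57*I ≈ -57.0*I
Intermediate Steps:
n(m) = 1
v(s) = 1
O(j) = √(-2 + j)
-57*O(v(3)) = -57*√(-2 + 1) = -57*I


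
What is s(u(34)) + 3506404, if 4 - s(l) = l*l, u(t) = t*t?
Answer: 2170072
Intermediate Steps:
u(t) = t²
s(l) = 4 - l² (s(l) = 4 - l*l = 4 - l²)
s(u(34)) + 3506404 = (4 - (34²)²) + 3506404 = (4 - 1*1156²) + 3506404 = (4 - 1*1336336) + 3506404 = (4 - 1336336) + 3506404 = -1336332 + 3506404 = 2170072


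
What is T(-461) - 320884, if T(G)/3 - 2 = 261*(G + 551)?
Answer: -250408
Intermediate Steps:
T(G) = 431439 + 783*G (T(G) = 6 + 3*(261*(G + 551)) = 6 + 3*(261*(551 + G)) = 6 + 3*(143811 + 261*G) = 6 + (431433 + 783*G) = 431439 + 783*G)
T(-461) - 320884 = (431439 + 783*(-461)) - 320884 = (431439 - 360963) - 320884 = 70476 - 320884 = -250408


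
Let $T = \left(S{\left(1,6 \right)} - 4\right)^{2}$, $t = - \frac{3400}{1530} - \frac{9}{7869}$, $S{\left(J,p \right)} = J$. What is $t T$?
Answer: $- \frac{52487}{2623} \approx -20.01$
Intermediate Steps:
$t = - \frac{52487}{23607}$ ($t = \left(-3400\right) \frac{1}{1530} - \frac{3}{2623} = - \frac{20}{9} - \frac{3}{2623} = - \frac{52487}{23607} \approx -2.2234$)
$T = 9$ ($T = \left(1 - 4\right)^{2} = \left(-3\right)^{2} = 9$)
$t T = \left(- \frac{52487}{23607}\right) 9 = - \frac{52487}{2623}$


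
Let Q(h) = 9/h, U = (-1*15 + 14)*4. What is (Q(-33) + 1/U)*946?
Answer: -989/2 ≈ -494.50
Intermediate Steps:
U = -4 (U = (-15 + 14)*4 = -1*4 = -4)
(Q(-33) + 1/U)*946 = (9/(-33) + 1/(-4))*946 = (9*(-1/33) - ¼)*946 = (-3/11 - ¼)*946 = -23/44*946 = -989/2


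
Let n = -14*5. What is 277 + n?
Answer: 207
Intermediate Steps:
n = -70
277 + n = 277 - 70 = 207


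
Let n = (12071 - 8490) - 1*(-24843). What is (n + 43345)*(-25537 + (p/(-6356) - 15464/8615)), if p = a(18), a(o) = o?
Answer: -50181832905594573/27378470 ≈ -1.8329e+9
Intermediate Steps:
p = 18
n = 28424 (n = 3581 + 24843 = 28424)
(n + 43345)*(-25537 + (p/(-6356) - 15464/8615)) = (28424 + 43345)*(-25537 + (18/(-6356) - 15464/8615)) = 71769*(-25537 + (18*(-1/6356) - 15464*1/8615)) = 71769*(-25537 + (-9/3178 - 15464/8615)) = 71769*(-25537 - 49222127/27378470) = 71769*(-699213210517/27378470) = -50181832905594573/27378470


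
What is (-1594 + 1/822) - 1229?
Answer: -2320505/822 ≈ -2823.0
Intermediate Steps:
(-1594 + 1/822) - 1229 = -1310267/822 - 1229 = -2320505/822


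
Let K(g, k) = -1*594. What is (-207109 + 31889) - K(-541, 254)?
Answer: -174626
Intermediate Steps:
K(g, k) = -594
(-207109 + 31889) - K(-541, 254) = (-207109 + 31889) - 1*(-594) = -175220 + 594 = -174626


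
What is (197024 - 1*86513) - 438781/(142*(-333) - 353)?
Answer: 5265072310/47639 ≈ 1.1052e+5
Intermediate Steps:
(197024 - 1*86513) - 438781/(142*(-333) - 353) = (197024 - 86513) - 438781/(-47286 - 353) = 110511 - 438781/(-47639) = 110511 - 438781*(-1/47639) = 110511 + 438781/47639 = 5265072310/47639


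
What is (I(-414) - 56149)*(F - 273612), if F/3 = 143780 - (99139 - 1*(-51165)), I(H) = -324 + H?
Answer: 16678358208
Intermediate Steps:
F = -19572 (F = 3*(143780 - (99139 - 1*(-51165))) = 3*(143780 - (99139 + 51165)) = 3*(143780 - 1*150304) = 3*(143780 - 150304) = 3*(-6524) = -19572)
(I(-414) - 56149)*(F - 273612) = ((-324 - 414) - 56149)*(-19572 - 273612) = (-738 - 56149)*(-293184) = -56887*(-293184) = 16678358208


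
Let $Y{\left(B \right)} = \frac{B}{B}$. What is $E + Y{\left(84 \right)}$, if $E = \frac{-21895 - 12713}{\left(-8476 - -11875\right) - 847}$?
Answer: $- \frac{4007}{319} \approx -12.561$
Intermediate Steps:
$Y{\left(B \right)} = 1$
$E = - \frac{4326}{319}$ ($E = - \frac{34608}{\left(-8476 + 11875\right) - 847} = - \frac{34608}{3399 - 847} = - \frac{34608}{2552} = \left(-34608\right) \frac{1}{2552} = - \frac{4326}{319} \approx -13.561$)
$E + Y{\left(84 \right)} = - \frac{4326}{319} + 1 = - \frac{4007}{319}$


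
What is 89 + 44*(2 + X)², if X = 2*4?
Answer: 4489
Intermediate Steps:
X = 8
89 + 44*(2 + X)² = 89 + 44*(2 + 8)² = 89 + 44*10² = 89 + 44*100 = 89 + 4400 = 4489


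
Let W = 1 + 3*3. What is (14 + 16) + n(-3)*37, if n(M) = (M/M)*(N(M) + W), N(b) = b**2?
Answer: 733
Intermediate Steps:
W = 10 (W = 1 + 9 = 10)
n(M) = 10 + M**2 (n(M) = (M/M)*(M**2 + 10) = 1*(10 + M**2) = 10 + M**2)
(14 + 16) + n(-3)*37 = (14 + 16) + (10 + (-3)**2)*37 = 30 + (10 + 9)*37 = 30 + 19*37 = 30 + 703 = 733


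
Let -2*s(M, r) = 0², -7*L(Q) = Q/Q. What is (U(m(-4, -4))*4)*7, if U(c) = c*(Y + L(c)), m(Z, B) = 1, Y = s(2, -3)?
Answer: -4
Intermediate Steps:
L(Q) = -⅐ (L(Q) = -Q/(7*Q) = -⅐*1 = -⅐)
s(M, r) = 0 (s(M, r) = -½*0² = -½*0 = 0)
Y = 0
U(c) = -c/7 (U(c) = c*(0 - ⅐) = c*(-⅐) = -c/7)
(U(m(-4, -4))*4)*7 = (-⅐*1*4)*7 = -⅐*4*7 = -4/7*7 = -4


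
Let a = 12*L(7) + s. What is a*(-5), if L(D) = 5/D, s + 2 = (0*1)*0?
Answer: -230/7 ≈ -32.857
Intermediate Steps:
s = -2 (s = -2 + (0*1)*0 = -2 + 0*0 = -2 + 0 = -2)
a = 46/7 (a = 12*(5/7) - 2 = 60/7 - 2 = 46/7 ≈ 6.5714)
a*(-5) = (46/7)*(-5) = -230/7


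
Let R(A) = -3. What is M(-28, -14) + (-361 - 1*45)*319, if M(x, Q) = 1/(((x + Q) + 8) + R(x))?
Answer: -4792019/37 ≈ -1.2951e+5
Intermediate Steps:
M(x, Q) = 1/(5 + Q + x) (M(x, Q) = 1/(((x + Q) + 8) - 3) = 1/(((Q + x) + 8) - 3) = 1/((8 + Q + x) - 3) = 1/(5 + Q + x))
M(-28, -14) + (-361 - 1*45)*319 = 1/(5 - 14 - 28) + (-361 - 1*45)*319 = 1/(-37) + (-361 - 45)*319 = -1/37 - 406*319 = -1/37 - 129514 = -4792019/37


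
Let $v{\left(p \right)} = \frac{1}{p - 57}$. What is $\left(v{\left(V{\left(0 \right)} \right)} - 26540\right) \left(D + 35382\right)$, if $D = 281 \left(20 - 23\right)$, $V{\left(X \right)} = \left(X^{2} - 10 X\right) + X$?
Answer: $- \frac{17416647653}{19} \approx -9.1667 \cdot 10^{8}$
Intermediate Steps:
$V{\left(X \right)} = X^{2} - 9 X$
$v{\left(p \right)} = \frac{1}{-57 + p}$
$D = -843$ ($D = 281 \left(-3\right) = -843$)
$\left(v{\left(V{\left(0 \right)} \right)} - 26540\right) \left(D + 35382\right) = \left(\frac{1}{-57 + 0 \left(-9 + 0\right)} - 26540\right) \left(-843 + 35382\right) = \left(\frac{1}{-57 + 0 \left(-9\right)} - 26540\right) 34539 = \left(\frac{1}{-57 + 0} - 26540\right) 34539 = \left(\frac{1}{-57} - 26540\right) 34539 = \left(- \frac{1}{57} - 26540\right) 34539 = \left(- \frac{1512781}{57}\right) 34539 = - \frac{17416647653}{19}$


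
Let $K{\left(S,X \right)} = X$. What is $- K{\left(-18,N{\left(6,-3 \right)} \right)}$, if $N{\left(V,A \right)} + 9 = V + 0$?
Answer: $3$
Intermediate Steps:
$N{\left(V,A \right)} = -9 + V$ ($N{\left(V,A \right)} = -9 + \left(V + 0\right) = -9 + V$)
$- K{\left(-18,N{\left(6,-3 \right)} \right)} = - (-9 + 6) = \left(-1\right) \left(-3\right) = 3$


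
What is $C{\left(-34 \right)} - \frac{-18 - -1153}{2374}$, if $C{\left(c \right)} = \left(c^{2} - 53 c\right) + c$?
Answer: $\frac{6940441}{2374} \approx 2923.5$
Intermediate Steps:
$C{\left(c \right)} = c^{2} - 52 c$
$C{\left(-34 \right)} - \frac{-18 - -1153}{2374} = - 34 \left(-52 - 34\right) - \frac{-18 - -1153}{2374} = \left(-34\right) \left(-86\right) - \left(-18 + 1153\right) \frac{1}{2374} = 2924 - 1135 \cdot \frac{1}{2374} = 2924 - \frac{1135}{2374} = \frac{6940441}{2374}$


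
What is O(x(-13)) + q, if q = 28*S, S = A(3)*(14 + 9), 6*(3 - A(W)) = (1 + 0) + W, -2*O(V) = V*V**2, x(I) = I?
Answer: 15607/6 ≈ 2601.2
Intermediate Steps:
O(V) = -V**3/2 (O(V) = -V*V**2/2 = -V**3/2)
A(W) = 17/6 - W/6 (A(W) = 3 - ((1 + 0) + W)/6 = 3 - (1 + W)/6 = 3 + (-1/6 - W/6) = 17/6 - W/6)
S = 161/3 (S = (17/6 - 1/6*3)*(14 + 9) = (17/6 - 1/2)*23 = (7/3)*23 = 161/3 ≈ 53.667)
q = 4508/3 (q = 28*(161/3) = 4508/3 ≈ 1502.7)
O(x(-13)) + q = -1/2*(-13)**3 + 4508/3 = -1/2*(-2197) + 4508/3 = 2197/2 + 4508/3 = 15607/6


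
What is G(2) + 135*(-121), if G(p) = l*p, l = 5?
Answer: -16325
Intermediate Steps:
G(p) = 5*p
G(2) + 135*(-121) = 5*2 + 135*(-121) = 10 - 16335 = -16325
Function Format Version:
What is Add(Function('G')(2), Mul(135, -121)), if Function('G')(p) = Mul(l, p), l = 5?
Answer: -16325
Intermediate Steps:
Function('G')(p) = Mul(5, p)
Add(Function('G')(2), Mul(135, -121)) = Add(Mul(5, 2), Mul(135, -121)) = Add(10, -16335) = -16325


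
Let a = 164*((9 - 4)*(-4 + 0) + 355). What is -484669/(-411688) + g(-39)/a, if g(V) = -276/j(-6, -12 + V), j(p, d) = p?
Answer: 6661663127/5654534680 ≈ 1.1781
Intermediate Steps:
g(V) = 46 (g(V) = -276/(-6) = -276*(-1/6) = 46)
a = 54940 (a = 164*(5*(-4) + 355) = 164*(-20 + 355) = 164*335 = 54940)
-484669/(-411688) + g(-39)/a = -484669/(-411688) + 46/54940 = -484669*(-1/411688) + 46*(1/54940) = 484669/411688 + 23/27470 = 6661663127/5654534680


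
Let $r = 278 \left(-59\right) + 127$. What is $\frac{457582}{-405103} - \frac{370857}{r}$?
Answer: $\frac{47596045407}{2197683775} \approx 21.657$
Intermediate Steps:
$r = -16275$ ($r = -16402 + 127 = -16275$)
$\frac{457582}{-405103} - \frac{370857}{r} = \frac{457582}{-405103} - \frac{370857}{-16275} = 457582 \left(- \frac{1}{405103}\right) - - \frac{123619}{5425} = - \frac{457582}{405103} + \frac{123619}{5425} = \frac{47596045407}{2197683775}$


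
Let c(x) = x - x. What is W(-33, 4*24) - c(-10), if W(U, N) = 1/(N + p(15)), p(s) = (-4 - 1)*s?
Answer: 1/21 ≈ 0.047619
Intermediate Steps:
c(x) = 0
p(s) = -5*s
W(U, N) = 1/(-75 + N) (W(U, N) = 1/(N - 5*15) = 1/(N - 75) = 1/(-75 + N))
W(-33, 4*24) - c(-10) = 1/(-75 + 4*24) - 1*0 = 1/(-75 + 96) + 0 = 1/21 + 0 = 1/21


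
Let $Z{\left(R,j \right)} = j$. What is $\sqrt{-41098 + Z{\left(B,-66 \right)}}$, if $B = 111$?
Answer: $2 i \sqrt{10291} \approx 202.89 i$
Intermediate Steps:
$\sqrt{-41098 + Z{\left(B,-66 \right)}} = \sqrt{-41098 - 66} = \sqrt{-41164} = 2 i \sqrt{10291}$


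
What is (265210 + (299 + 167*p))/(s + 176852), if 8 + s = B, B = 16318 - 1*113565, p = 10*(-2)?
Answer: 262169/79597 ≈ 3.2937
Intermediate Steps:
p = -20
B = -97247 (B = 16318 - 113565 = -97247)
s = -97255 (s = -8 - 97247 = -97255)
(265210 + (299 + 167*p))/(s + 176852) = (265210 + (299 + 167*(-20)))/(-97255 + 176852) = (265210 + (299 - 3340))/79597 = (265210 - 3041)*(1/79597) = 262169*(1/79597) = 262169/79597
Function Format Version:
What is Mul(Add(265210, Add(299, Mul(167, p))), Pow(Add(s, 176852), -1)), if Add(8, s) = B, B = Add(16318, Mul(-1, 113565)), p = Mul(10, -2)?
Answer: Rational(262169, 79597) ≈ 3.2937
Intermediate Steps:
p = -20
B = -97247 (B = Add(16318, -113565) = -97247)
s = -97255 (s = Add(-8, -97247) = -97255)
Mul(Add(265210, Add(299, Mul(167, p))), Pow(Add(s, 176852), -1)) = Mul(Add(265210, Add(299, Mul(167, -20))), Pow(Add(-97255, 176852), -1)) = Mul(Add(265210, Add(299, -3340)), Pow(79597, -1)) = Mul(Add(265210, -3041), Rational(1, 79597)) = Mul(262169, Rational(1, 79597)) = Rational(262169, 79597)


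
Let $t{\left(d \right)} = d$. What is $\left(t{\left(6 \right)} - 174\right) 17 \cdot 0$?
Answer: $0$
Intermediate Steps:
$\left(t{\left(6 \right)} - 174\right) 17 \cdot 0 = \left(6 - 174\right) 17 \cdot 0 = \left(-168\right) 0 = 0$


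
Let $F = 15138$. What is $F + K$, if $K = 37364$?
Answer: $52502$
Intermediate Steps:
$F + K = 15138 + 37364 = 52502$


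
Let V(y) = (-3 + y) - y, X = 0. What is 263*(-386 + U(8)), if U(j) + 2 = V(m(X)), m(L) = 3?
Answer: -102833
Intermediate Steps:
V(y) = -3
U(j) = -5 (U(j) = -2 - 3 = -5)
263*(-386 + U(8)) = 263*(-386 - 5) = 263*(-391) = -102833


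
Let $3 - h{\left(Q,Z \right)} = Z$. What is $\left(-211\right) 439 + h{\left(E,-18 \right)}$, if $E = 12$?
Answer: $-92608$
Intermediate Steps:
$h{\left(Q,Z \right)} = 3 - Z$
$\left(-211\right) 439 + h{\left(E,-18 \right)} = \left(-211\right) 439 + \left(3 - -18\right) = -92629 + \left(3 + 18\right) = -92629 + 21 = -92608$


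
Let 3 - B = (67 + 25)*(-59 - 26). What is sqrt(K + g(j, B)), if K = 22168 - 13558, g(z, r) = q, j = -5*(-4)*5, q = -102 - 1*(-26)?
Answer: sqrt(8534) ≈ 92.380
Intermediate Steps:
q = -76 (q = -102 + 26 = -76)
B = 7823 (B = 3 - (67 + 25)*(-59 - 26) = 3 - 92*(-85) = 3 - 1*(-7820) = 3 + 7820 = 7823)
j = 100 (j = 20*5 = 100)
g(z, r) = -76
K = 8610
sqrt(K + g(j, B)) = sqrt(8610 - 76) = sqrt(8534)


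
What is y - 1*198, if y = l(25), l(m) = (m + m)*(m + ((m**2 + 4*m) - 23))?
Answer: 36152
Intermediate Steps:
l(m) = 2*m*(-23 + m**2 + 5*m) (l(m) = (2*m)*(m + (-23 + m**2 + 4*m)) = (2*m)*(-23 + m**2 + 5*m) = 2*m*(-23 + m**2 + 5*m))
y = 36350 (y = 2*25*(-23 + 25**2 + 5*25) = 2*25*(-23 + 625 + 125) = 2*25*727 = 36350)
y - 1*198 = 36350 - 1*198 = 36350 - 198 = 36152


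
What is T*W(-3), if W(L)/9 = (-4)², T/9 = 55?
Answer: 71280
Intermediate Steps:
T = 495 (T = 9*55 = 495)
W(L) = 144 (W(L) = 9*(-4)² = 9*16 = 144)
T*W(-3) = 495*144 = 71280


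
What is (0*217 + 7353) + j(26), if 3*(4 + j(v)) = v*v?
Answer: 22723/3 ≈ 7574.3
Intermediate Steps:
j(v) = -4 + v**2/3 (j(v) = -4 + (v*v)/3 = -4 + v**2/3)
(0*217 + 7353) + j(26) = (0*217 + 7353) + (-4 + (1/3)*26**2) = (0 + 7353) + (-4 + (1/3)*676) = 7353 + (-4 + 676/3) = 7353 + 664/3 = 22723/3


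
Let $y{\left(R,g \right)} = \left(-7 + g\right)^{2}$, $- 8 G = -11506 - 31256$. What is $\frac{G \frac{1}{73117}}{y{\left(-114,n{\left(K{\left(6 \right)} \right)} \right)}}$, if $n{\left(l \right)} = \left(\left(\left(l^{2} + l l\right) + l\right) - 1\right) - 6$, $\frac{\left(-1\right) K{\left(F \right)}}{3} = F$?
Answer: $\frac{21381}{110978737408} \approx 1.9266 \cdot 10^{-7}$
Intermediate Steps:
$K{\left(F \right)} = - 3 F$
$G = \frac{21381}{4}$ ($G = - \frac{-11506 - 31256}{8} = \left(- \frac{1}{8}\right) \left(-42762\right) = \frac{21381}{4} \approx 5345.3$)
$n{\left(l \right)} = -7 + l + 2 l^{2}$ ($n{\left(l \right)} = \left(\left(\left(l^{2} + l^{2}\right) + l\right) - 1\right) - 6 = \left(\left(2 l^{2} + l\right) - 1\right) - 6 = \left(\left(l + 2 l^{2}\right) - 1\right) - 6 = \left(-1 + l + 2 l^{2}\right) - 6 = -7 + l + 2 l^{2}$)
$\frac{G \frac{1}{73117}}{y{\left(-114,n{\left(K{\left(6 \right)} \right)} \right)}} = \frac{\frac{21381}{4} \cdot \frac{1}{73117}}{\left(-7 - \left(25 - 648\right)\right)^{2}} = \frac{21381}{292468 \left(-7 - -623\right)^{2}} = \frac{21381}{292468 \left(-7 + 623\right)^{2}} = \frac{21381}{292468 \cdot 616^{2}} = \frac{21381}{292468 \cdot 379456} = \frac{21381}{292468} \cdot \frac{1}{379456} = \frac{21381}{110978737408}$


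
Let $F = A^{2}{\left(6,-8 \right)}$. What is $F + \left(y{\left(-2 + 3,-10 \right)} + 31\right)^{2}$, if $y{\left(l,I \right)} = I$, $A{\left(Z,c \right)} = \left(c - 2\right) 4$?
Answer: $2041$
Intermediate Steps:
$A{\left(Z,c \right)} = -8 + 4 c$ ($A{\left(Z,c \right)} = \left(-2 + c\right) 4 = -8 + 4 c$)
$F = 1600$ ($F = \left(-8 + 4 \left(-8\right)\right)^{2} = \left(-8 - 32\right)^{2} = \left(-40\right)^{2} = 1600$)
$F + \left(y{\left(-2 + 3,-10 \right)} + 31\right)^{2} = 1600 + \left(-10 + 31\right)^{2} = 1600 + 21^{2} = 1600 + 441 = 2041$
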